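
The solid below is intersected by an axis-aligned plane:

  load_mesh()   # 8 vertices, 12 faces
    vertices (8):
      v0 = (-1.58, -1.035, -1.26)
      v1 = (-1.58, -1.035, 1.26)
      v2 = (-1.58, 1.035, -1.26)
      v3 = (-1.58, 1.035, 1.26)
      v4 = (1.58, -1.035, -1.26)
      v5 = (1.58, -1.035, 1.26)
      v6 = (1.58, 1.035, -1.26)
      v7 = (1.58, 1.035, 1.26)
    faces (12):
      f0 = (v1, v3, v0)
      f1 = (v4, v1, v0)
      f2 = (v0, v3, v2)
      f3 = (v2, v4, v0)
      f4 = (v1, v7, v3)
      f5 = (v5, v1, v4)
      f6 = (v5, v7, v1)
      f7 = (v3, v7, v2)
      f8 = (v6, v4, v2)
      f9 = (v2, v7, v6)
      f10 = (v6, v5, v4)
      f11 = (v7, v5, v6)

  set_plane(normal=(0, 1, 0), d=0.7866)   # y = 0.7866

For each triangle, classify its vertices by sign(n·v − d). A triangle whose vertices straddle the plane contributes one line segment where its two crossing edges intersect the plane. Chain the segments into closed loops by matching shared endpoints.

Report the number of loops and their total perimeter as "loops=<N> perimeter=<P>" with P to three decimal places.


loops=1 perimeter=11.360

Straddling triangles (8 of 12):
  (v1,v3,v0) [-+-] → (-1.58, 0.7866, 1.26)–(-1.58, 0.7866, 0.9576)  len=0.3024
  (v0,v3,v2) [-++] → (-1.58, 0.7866, 0.9576)–(-1.58, 0.7866, -1.26)  len=2.2176
  (v2,v4,v0) [+--] → (-1.2008, 0.7866, -1.26)–(-1.58, 0.7866, -1.26)  len=0.3792
  (v1,v7,v3) [-++] → (1.2008, 0.7866, 1.26)–(-1.58, 0.7866, 1.26)  len=2.7808
  (v5,v7,v1) [-+-] → (1.58, 0.7866, 1.26)–(1.2008, 0.7866, 1.26)  len=0.3792
  (v6,v4,v2) [+-+] → (1.58, 0.7866, -1.26)–(-1.2008, 0.7866, -1.26)  len=2.7808
  (v6,v5,v4) [+--] → (1.58, 0.7866, -0.9576)–(1.58, 0.7866, -1.26)  len=0.3024
  (v7,v5,v6) [+-+] → (1.58, 0.7866, 1.26)–(1.58, 0.7866, -0.9576)  len=2.2176

Chained into 1 loop(s):
  loop 1: 8 segments, perimeter = 11.3600
Total perimeter = 11.360


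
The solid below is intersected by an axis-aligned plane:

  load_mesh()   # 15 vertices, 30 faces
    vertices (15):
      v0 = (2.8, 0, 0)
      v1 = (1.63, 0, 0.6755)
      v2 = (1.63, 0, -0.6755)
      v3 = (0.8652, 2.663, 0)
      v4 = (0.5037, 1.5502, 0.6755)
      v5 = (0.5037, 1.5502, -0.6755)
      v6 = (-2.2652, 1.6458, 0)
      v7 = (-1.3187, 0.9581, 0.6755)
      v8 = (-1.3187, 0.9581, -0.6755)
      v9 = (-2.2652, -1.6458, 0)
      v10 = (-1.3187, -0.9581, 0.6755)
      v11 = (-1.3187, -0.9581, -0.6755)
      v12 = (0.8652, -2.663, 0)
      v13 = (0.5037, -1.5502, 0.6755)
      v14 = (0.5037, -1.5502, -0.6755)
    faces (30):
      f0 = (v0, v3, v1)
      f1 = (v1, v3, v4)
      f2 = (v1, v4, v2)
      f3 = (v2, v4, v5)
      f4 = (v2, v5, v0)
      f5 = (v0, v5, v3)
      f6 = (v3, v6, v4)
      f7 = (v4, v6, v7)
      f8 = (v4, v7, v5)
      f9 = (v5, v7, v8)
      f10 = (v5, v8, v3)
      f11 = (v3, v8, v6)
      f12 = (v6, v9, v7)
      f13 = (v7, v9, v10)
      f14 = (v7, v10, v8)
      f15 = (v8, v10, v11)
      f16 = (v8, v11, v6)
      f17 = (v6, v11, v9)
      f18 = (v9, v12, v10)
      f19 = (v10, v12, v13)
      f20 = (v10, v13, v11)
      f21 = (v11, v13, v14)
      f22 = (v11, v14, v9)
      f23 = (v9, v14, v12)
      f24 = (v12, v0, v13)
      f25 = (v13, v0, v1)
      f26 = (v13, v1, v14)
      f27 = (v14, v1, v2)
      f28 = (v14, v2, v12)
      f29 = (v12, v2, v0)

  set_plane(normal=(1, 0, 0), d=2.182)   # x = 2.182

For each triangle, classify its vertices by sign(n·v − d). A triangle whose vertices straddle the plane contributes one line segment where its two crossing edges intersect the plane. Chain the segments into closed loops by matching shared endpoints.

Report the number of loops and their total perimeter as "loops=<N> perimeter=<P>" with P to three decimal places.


Straddling triangles (6 of 30):
  (v0,v3,v1) [+--] → (2.182, 0.850596, 0)–(2.182, 0, 0.356803)  len=0.9224
  (v2,v5,v0) [--+] → (2.182, 0.417203, -0.181796)–(2.182, 0, -0.356803)  len=0.4524
  (v0,v5,v3) [+--] → (2.182, 0.417203, -0.181796)–(2.182, 0.850596, 0)  len=0.4700
  (v12,v0,v13) [-+-] → (2.182, -0.850596, 0)–(2.182, -0.417203, 0.181796)  len=0.4700
  (v13,v0,v1) [-+-] → (2.182, -0.417203, 0.181796)–(2.182, 0, 0.356803)  len=0.4524
  (v12,v2,v0) [--+] → (2.182, 0, -0.356803)–(2.182, -0.850596, 0)  len=0.9224

Chained into 1 loop(s):
  loop 1: 6 segments, perimeter = 3.6896
Total perimeter = 3.690

loops=1 perimeter=3.690


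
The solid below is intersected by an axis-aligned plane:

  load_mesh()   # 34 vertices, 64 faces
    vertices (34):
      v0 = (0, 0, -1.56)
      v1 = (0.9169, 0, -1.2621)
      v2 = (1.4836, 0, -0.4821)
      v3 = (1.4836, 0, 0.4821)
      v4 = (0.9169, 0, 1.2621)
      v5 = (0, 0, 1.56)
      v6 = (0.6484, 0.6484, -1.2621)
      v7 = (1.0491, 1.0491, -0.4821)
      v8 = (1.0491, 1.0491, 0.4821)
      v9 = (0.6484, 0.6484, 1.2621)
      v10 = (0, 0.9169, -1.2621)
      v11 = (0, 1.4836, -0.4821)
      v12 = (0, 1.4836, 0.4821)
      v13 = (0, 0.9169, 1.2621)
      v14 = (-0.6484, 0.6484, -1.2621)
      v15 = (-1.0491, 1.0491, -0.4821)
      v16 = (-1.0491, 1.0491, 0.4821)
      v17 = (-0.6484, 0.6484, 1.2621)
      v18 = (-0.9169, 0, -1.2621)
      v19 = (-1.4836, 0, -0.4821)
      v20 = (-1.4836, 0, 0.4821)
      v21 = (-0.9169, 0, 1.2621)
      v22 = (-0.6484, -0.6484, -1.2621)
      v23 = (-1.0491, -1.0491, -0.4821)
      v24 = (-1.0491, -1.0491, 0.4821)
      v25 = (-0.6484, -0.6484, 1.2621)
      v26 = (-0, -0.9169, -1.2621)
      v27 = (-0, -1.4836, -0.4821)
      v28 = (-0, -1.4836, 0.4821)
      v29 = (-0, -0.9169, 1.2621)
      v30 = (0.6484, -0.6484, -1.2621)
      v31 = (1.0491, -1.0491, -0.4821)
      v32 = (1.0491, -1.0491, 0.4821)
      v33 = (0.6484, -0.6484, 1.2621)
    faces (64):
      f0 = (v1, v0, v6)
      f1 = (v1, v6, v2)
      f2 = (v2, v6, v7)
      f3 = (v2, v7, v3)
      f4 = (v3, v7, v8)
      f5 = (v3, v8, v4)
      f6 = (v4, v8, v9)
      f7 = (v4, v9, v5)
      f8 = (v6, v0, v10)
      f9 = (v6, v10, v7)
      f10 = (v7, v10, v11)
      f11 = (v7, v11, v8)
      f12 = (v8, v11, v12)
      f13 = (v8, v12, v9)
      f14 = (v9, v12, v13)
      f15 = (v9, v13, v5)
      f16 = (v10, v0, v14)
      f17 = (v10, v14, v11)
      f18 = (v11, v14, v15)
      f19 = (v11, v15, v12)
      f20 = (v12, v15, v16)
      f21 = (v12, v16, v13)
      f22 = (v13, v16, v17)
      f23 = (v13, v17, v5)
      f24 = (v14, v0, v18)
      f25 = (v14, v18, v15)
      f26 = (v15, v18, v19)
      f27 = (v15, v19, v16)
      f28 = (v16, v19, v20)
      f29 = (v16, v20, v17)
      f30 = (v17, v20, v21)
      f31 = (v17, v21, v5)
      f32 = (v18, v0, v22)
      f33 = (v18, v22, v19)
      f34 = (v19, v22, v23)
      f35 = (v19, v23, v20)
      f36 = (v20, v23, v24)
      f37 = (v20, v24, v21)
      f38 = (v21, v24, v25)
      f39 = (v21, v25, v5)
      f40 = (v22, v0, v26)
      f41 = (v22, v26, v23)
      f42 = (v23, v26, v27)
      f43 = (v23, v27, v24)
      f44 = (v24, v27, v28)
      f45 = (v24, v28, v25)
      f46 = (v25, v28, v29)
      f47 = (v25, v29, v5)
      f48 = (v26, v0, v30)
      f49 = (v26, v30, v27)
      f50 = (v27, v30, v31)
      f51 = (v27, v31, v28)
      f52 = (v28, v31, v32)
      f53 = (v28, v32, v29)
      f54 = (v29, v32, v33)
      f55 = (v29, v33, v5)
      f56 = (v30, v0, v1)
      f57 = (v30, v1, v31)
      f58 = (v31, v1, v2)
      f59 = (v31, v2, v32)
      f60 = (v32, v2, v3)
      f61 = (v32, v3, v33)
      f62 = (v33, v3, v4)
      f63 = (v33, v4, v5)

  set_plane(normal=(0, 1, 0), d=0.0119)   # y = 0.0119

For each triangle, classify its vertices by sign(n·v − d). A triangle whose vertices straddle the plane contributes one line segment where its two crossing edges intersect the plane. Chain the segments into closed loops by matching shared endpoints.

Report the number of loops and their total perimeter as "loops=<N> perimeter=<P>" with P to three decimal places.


loops=1 perimeter=9.618

Straddling triangles (20 of 64):
  (v1,v0,v6) [--+] → (0.0119, 0.0119, -1.55453)–(0.911972, 0.0119, -1.2621)  len=0.9464
  (v1,v6,v2) [-+-] → (0.911972, 0.0119, -1.2621)–(1.46827, 0.0119, -0.496415)  len=0.9464
  (v2,v6,v7) [-++] → (1.46827, 0.0119, -0.496415)–(1.47867, 0.0119, -0.4821)  len=0.0177
  (v2,v7,v3) [-+-] → (1.47867, 0.0119, -0.4821)–(1.47867, 0.0119, 0.471163)  len=0.9533
  (v3,v7,v8) [-++] → (1.47867, 0.0119, 0.471163)–(1.47867, 0.0119, 0.4821)  len=0.0109
  (v3,v8,v4) [-+-] → (1.47867, 0.0119, 0.4821)–(0.9184, 0.0119, 1.25325)  len=0.9532
  (v4,v8,v9) [-++] → (0.9184, 0.0119, 1.25325)–(0.911972, 0.0119, 1.2621)  len=0.0109
  (v4,v9,v5) [-+-] → (0.911972, 0.0119, 1.2621)–(0.0119, 0.0119, 1.55453)  len=0.9464
  (v6,v0,v10) [+-+] → (0.0119, 0.0119, -1.55453)–(0, 0.0119, -1.55613)  len=0.0120
  (v9,v13,v5) [++-] → (0, 0.0119, 1.55613)–(0.0119, 0.0119, 1.55453)  len=0.0120
  (v10,v0,v14) [+-+] → (0, 0.0119, -1.55613)–(-0.0119, 0.0119, -1.55453)  len=0.0120
  (v13,v17,v5) [++-] → (-0.0119, 0.0119, 1.55453)–(0, 0.0119, 1.55613)  len=0.0120
  (v14,v0,v18) [+--] → (-0.0119, 0.0119, -1.55453)–(-0.911972, 0.0119, -1.2621)  len=0.9464
  (v14,v18,v15) [+-+] → (-0.911972, 0.0119, -1.2621)–(-0.9184, 0.0119, -1.25325)  len=0.0109
  (v15,v18,v19) [+--] → (-0.9184, 0.0119, -1.25325)–(-1.47867, 0.0119, -0.4821)  len=0.9532
  (v15,v19,v16) [+-+] → (-1.47867, 0.0119, -0.4821)–(-1.47867, 0.0119, -0.471163)  len=0.0109
  (v16,v19,v20) [+--] → (-1.47867, 0.0119, -0.471163)–(-1.47867, 0.0119, 0.4821)  len=0.9533
  (v16,v20,v17) [+-+] → (-1.47867, 0.0119, 0.4821)–(-1.46827, 0.0119, 0.496415)  len=0.0177
  (v17,v20,v21) [+--] → (-1.46827, 0.0119, 0.496415)–(-0.911972, 0.0119, 1.2621)  len=0.9464
  (v17,v21,v5) [+--] → (-0.911972, 0.0119, 1.2621)–(-0.0119, 0.0119, 1.55453)  len=0.9464

Chained into 1 loop(s):
  loop 1: 20 segments, perimeter = 9.6185
Total perimeter = 9.618


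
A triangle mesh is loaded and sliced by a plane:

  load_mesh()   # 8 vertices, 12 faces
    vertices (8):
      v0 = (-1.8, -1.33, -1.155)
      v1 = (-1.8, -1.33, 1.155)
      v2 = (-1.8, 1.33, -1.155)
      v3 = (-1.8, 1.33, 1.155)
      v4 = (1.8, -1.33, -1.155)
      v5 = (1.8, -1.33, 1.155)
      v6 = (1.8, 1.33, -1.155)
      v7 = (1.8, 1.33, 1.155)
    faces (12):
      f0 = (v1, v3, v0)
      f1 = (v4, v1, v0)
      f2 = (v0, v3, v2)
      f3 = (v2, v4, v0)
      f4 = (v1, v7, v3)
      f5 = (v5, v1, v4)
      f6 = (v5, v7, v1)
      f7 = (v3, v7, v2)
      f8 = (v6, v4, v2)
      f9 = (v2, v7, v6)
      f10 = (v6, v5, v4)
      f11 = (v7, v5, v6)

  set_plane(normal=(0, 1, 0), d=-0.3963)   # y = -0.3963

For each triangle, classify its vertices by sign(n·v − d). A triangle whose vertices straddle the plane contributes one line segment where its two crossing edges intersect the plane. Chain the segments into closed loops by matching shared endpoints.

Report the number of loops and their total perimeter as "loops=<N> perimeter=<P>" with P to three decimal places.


Straddling triangles (8 of 12):
  (v1,v3,v0) [-+-] → (-1.8, -0.3963, 1.155)–(-1.8, -0.3963, -0.344155)  len=1.4992
  (v0,v3,v2) [-++] → (-1.8, -0.3963, -0.344155)–(-1.8, -0.3963, -1.155)  len=0.8108
  (v2,v4,v0) [+--] → (0.536346, -0.3963, -1.155)–(-1.8, -0.3963, -1.155)  len=2.3363
  (v1,v7,v3) [-++] → (-0.536346, -0.3963, 1.155)–(-1.8, -0.3963, 1.155)  len=1.2637
  (v5,v7,v1) [-+-] → (1.8, -0.3963, 1.155)–(-0.536346, -0.3963, 1.155)  len=2.3363
  (v6,v4,v2) [+-+] → (1.8, -0.3963, -1.155)–(0.536346, -0.3963, -1.155)  len=1.2637
  (v6,v5,v4) [+--] → (1.8, -0.3963, 0.344155)–(1.8, -0.3963, -1.155)  len=1.4992
  (v7,v5,v6) [+-+] → (1.8, -0.3963, 1.155)–(1.8, -0.3963, 0.344155)  len=0.8108

Chained into 1 loop(s):
  loop 1: 8 segments, perimeter = 11.8200
Total perimeter = 11.820

loops=1 perimeter=11.820


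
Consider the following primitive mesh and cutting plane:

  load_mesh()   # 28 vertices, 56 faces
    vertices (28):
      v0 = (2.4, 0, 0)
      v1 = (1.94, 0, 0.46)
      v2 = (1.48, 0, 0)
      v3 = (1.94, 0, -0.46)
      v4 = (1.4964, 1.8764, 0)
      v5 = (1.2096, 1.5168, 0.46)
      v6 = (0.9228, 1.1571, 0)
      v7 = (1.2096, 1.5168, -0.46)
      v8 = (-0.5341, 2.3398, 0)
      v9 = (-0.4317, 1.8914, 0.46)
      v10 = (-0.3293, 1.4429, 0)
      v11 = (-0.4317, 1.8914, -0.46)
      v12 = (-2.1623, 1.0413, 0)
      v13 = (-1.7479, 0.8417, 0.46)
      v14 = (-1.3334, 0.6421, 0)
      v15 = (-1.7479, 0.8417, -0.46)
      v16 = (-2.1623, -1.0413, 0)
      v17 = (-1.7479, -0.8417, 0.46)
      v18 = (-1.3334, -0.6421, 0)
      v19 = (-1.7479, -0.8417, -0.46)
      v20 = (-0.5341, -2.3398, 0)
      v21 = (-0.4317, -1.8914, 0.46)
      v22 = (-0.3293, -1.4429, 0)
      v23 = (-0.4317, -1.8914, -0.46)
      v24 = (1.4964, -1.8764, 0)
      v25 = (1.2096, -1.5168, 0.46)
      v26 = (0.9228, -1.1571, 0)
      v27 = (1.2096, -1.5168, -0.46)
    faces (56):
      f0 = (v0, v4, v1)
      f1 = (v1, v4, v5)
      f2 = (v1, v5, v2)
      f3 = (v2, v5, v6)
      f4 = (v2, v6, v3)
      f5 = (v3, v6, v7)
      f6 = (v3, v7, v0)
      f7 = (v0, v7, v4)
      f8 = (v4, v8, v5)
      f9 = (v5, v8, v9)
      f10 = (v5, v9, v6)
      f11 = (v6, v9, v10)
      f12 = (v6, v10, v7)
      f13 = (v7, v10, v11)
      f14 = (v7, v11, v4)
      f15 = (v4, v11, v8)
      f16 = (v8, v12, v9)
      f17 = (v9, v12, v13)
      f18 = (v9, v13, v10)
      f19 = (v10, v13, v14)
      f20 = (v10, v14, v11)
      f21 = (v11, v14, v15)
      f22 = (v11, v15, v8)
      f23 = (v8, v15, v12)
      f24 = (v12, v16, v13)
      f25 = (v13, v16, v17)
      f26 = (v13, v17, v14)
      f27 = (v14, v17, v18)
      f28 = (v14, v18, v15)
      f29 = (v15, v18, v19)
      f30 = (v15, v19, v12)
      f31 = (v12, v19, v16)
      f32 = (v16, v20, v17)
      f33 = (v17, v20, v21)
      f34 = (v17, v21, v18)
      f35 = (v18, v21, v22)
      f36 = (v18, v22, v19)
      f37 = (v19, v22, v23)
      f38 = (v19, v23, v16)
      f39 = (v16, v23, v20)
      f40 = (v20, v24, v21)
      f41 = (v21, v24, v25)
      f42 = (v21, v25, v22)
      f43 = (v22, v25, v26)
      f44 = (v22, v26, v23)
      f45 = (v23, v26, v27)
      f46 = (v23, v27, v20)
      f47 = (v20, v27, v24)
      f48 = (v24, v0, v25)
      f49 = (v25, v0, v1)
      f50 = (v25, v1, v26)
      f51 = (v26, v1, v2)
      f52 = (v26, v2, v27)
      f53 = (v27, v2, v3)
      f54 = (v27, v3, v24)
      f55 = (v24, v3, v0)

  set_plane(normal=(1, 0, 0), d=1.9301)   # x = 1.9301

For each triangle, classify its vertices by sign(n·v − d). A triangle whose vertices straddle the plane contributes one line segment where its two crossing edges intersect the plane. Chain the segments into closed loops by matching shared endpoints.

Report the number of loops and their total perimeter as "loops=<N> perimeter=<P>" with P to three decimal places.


Straddling triangles (14 of 56):
  (v0,v4,v1) [+-+] → (1.9301, 0.975786, 0)–(1.9301, 0.0418764, 0.449734)  len=1.0366
  (v1,v4,v5) [+--] → (1.9301, 0.0418764, 0.449734)–(1.9301, 0.020559, 0.46)  len=0.0237
  (v1,v5,v2) [+--] → (1.9301, 0.020559, 0.46)–(1.9301, 0, 0.4501)  len=0.0228
  (v2,v6,v3) [--+] → (1.9301, 0.0112616, -0.455523)–(1.9301, 0, -0.4501)  len=0.0125
  (v3,v6,v7) [+--] → (1.9301, 0.0112616, -0.455523)–(1.9301, 0.020559, -0.46)  len=0.0103
  (v3,v7,v0) [+-+] → (1.9301, 0.020559, -0.46)–(1.9301, 0.598744, -0.181581)  len=0.6417
  (v0,v7,v4) [+--] → (1.9301, 0.598744, -0.181581)–(1.9301, 0.975786, 0)  len=0.4185
  (v24,v0,v25) [-+-] → (1.9301, -0.975786, 0)–(1.9301, -0.598744, 0.181581)  len=0.4185
  (v25,v0,v1) [-++] → (1.9301, -0.598744, 0.181581)–(1.9301, -0.020559, 0.46)  len=0.6417
  (v25,v1,v26) [-+-] → (1.9301, -0.020559, 0.46)–(1.9301, -0.0112616, 0.455523)  len=0.0103
  (v26,v1,v2) [-+-] → (1.9301, -0.0112616, 0.455523)–(1.9301, 0, 0.4501)  len=0.0125
  (v27,v2,v3) [--+] → (1.9301, 0, -0.4501)–(1.9301, -0.020559, -0.46)  len=0.0228
  (v27,v3,v24) [-+-] → (1.9301, -0.020559, -0.46)–(1.9301, -0.0418764, -0.449734)  len=0.0237
  (v24,v3,v0) [-++] → (1.9301, -0.0418764, -0.449734)–(1.9301, -0.975786, 0)  len=1.0366

Chained into 1 loop(s):
  loop 1: 14 segments, perimeter = 4.3321
Total perimeter = 4.332

loops=1 perimeter=4.332


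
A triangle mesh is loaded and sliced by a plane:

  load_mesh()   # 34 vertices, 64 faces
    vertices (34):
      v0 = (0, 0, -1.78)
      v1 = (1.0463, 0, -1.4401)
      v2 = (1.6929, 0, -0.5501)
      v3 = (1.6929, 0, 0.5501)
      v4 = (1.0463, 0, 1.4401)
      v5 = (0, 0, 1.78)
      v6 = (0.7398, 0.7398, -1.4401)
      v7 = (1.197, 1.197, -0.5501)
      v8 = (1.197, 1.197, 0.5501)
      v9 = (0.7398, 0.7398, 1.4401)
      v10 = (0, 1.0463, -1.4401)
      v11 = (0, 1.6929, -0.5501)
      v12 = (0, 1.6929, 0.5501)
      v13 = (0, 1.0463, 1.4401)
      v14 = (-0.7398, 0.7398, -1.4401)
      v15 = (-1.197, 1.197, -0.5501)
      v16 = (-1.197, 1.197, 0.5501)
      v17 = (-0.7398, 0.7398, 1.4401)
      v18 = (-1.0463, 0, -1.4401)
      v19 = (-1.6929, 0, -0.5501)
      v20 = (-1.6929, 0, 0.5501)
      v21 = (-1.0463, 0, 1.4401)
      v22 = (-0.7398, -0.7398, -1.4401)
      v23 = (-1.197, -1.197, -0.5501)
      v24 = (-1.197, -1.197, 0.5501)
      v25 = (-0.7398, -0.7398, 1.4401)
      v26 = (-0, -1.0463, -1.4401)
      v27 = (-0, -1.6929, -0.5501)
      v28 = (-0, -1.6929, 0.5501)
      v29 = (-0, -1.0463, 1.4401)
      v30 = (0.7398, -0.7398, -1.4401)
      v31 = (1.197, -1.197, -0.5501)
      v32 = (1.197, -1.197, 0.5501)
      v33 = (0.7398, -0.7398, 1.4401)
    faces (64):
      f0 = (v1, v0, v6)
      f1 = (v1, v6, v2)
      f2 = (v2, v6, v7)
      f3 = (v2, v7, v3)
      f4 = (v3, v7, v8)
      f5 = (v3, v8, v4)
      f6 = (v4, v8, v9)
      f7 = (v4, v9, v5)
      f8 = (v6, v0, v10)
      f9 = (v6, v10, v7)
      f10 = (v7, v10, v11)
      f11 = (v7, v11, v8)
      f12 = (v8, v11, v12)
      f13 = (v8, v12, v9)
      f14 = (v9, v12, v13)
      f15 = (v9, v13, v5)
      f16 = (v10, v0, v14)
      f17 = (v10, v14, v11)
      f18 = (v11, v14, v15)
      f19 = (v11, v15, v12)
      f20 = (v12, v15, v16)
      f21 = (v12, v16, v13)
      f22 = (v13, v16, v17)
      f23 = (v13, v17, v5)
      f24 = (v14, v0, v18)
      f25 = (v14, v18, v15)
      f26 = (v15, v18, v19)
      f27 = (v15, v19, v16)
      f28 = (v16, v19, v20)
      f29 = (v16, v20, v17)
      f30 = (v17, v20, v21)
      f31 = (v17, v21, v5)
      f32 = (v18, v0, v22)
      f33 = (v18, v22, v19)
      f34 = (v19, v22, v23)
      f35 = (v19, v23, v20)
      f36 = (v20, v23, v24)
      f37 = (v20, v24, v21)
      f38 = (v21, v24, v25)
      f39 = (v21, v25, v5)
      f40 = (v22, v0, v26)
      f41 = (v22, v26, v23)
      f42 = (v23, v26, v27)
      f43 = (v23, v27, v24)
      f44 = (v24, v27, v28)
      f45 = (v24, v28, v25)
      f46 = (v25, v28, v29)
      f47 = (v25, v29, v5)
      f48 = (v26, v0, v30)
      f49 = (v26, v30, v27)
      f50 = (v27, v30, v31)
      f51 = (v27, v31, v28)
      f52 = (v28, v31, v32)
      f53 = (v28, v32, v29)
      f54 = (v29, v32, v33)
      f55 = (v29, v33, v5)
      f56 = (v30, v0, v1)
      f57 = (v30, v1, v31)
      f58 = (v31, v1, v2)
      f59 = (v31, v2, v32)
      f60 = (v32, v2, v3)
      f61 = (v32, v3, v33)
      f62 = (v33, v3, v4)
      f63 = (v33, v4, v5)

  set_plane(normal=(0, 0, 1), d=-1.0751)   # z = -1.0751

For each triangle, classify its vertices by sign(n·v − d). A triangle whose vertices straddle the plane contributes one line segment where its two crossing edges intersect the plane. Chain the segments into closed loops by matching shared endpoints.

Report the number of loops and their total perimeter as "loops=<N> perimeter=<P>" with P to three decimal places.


loops=1 perimeter=8.030

Straddling triangles (16 of 64):
  (v1,v6,v2) [--+] → (1.13068, 0.436399, -1.0751)–(1.31148, 0, -1.0751)  len=0.4724
  (v2,v6,v7) [+-+] → (1.13068, 0.436399, -1.0751)–(0.927303, 0.927303, -1.0751)  len=0.5314
  (v6,v10,v7) [--+] → (0.490904, 1.1081, -1.0751)–(0.927303, 0.927303, -1.0751)  len=0.4724
  (v7,v10,v11) [+-+] → (0.490904, 1.1081, -1.0751)–(0, 1.31148, -1.0751)  len=0.5314
  (v10,v14,v11) [--+] → (-0.436399, 1.13068, -1.0751)–(0, 1.31148, -1.0751)  len=0.4724
  (v11,v14,v15) [+-+] → (-0.436399, 1.13068, -1.0751)–(-0.927303, 0.927303, -1.0751)  len=0.5314
  (v14,v18,v15) [--+] → (-1.1081, 0.490904, -1.0751)–(-0.927303, 0.927303, -1.0751)  len=0.4724
  (v15,v18,v19) [+-+] → (-1.1081, 0.490904, -1.0751)–(-1.31148, 0, -1.0751)  len=0.5314
  (v18,v22,v19) [--+] → (-1.13068, -0.436399, -1.0751)–(-1.31148, 0, -1.0751)  len=0.4724
  (v19,v22,v23) [+-+] → (-1.13068, -0.436399, -1.0751)–(-0.927303, -0.927303, -1.0751)  len=0.5314
  (v22,v26,v23) [--+] → (-0.490904, -1.1081, -1.0751)–(-0.927303, -0.927303, -1.0751)  len=0.4724
  (v23,v26,v27) [+-+] → (-0.490904, -1.1081, -1.0751)–(0, -1.31148, -1.0751)  len=0.5314
  (v26,v30,v27) [--+] → (0.436399, -1.13068, -1.0751)–(0, -1.31148, -1.0751)  len=0.4724
  (v27,v30,v31) [+-+] → (0.436399, -1.13068, -1.0751)–(0.927303, -0.927303, -1.0751)  len=0.5314
  (v30,v1,v31) [--+] → (1.1081, -0.490904, -1.0751)–(0.927303, -0.927303, -1.0751)  len=0.4724
  (v31,v1,v2) [+-+] → (1.1081, -0.490904, -1.0751)–(1.31148, 0, -1.0751)  len=0.5314

Chained into 1 loop(s):
  loop 1: 16 segments, perimeter = 8.0299
Total perimeter = 8.030


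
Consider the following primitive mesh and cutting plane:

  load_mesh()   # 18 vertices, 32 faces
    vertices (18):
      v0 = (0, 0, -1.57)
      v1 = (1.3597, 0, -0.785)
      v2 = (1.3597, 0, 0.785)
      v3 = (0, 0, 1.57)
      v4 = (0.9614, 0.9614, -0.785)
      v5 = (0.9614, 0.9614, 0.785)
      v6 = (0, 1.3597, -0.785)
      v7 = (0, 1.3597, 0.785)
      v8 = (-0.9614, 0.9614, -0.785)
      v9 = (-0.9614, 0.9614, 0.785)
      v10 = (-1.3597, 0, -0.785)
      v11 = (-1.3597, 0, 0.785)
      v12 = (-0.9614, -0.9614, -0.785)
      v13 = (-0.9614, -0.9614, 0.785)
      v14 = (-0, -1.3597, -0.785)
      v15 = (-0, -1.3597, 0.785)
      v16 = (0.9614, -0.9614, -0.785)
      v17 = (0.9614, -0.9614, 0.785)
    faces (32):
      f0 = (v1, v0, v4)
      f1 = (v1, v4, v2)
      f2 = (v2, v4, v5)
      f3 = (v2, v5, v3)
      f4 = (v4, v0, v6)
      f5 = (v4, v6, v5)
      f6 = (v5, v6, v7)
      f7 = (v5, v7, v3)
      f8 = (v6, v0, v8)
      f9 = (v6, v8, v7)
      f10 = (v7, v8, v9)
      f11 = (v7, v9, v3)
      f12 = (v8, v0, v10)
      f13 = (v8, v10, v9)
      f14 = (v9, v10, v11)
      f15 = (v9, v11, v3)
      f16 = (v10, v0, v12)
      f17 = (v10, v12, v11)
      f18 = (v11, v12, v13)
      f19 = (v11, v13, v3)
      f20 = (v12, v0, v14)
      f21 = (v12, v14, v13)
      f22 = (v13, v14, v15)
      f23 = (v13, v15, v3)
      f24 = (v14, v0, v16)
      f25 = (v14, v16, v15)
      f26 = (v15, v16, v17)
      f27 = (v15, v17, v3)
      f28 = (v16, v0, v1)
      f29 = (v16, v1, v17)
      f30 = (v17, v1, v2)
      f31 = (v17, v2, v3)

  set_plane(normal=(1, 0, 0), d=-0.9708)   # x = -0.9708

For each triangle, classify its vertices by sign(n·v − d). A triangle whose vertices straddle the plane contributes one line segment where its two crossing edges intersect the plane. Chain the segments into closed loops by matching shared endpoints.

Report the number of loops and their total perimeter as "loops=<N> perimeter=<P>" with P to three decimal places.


loops=1 perimeter=7.001

Straddling triangles (8 of 32):
  (v8,v0,v10) [++-] → (-0.9708, 0, -1.00952)–(-0.9708, 0.938711, -0.785)  len=0.9652
  (v8,v10,v9) [+-+] → (-0.9708, 0.938711, -0.785)–(-0.9708, 0.938711, 0.747948)  len=1.5329
  (v9,v10,v11) [+--] → (-0.9708, 0.938711, 0.747948)–(-0.9708, 0.938711, 0.785)  len=0.0371
  (v9,v11,v3) [+-+] → (-0.9708, 0.938711, 0.785)–(-0.9708, 0, 1.00952)  len=0.9652
  (v10,v0,v12) [-++] → (-0.9708, 0, -1.00952)–(-0.9708, -0.938711, -0.785)  len=0.9652
  (v10,v12,v11) [-+-] → (-0.9708, -0.938711, -0.785)–(-0.9708, -0.938711, -0.747948)  len=0.0371
  (v11,v12,v13) [-++] → (-0.9708, -0.938711, -0.747948)–(-0.9708, -0.938711, 0.785)  len=1.5329
  (v11,v13,v3) [-++] → (-0.9708, -0.938711, 0.785)–(-0.9708, 0, 1.00952)  len=0.9652

Chained into 1 loop(s):
  loop 1: 8 segments, perimeter = 7.0008
Total perimeter = 7.001


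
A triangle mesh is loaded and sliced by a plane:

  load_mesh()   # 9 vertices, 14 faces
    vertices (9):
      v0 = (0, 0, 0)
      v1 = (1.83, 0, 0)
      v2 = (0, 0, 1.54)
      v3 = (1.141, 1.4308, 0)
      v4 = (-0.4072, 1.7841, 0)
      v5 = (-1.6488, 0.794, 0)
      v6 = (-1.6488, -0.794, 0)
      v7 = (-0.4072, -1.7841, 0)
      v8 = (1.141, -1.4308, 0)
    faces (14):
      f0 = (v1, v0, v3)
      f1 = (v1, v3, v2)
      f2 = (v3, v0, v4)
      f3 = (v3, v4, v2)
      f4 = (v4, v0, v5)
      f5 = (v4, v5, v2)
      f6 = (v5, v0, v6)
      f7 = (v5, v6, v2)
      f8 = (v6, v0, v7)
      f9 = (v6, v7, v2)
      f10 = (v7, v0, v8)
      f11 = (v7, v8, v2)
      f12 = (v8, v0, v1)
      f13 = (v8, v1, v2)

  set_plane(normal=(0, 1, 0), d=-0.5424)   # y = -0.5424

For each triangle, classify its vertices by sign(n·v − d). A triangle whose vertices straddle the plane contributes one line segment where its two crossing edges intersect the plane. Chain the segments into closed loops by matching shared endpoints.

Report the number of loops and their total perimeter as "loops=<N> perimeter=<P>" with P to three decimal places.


loops=1 perimeter=7.146

Straddling triangles (8 of 14):
  (v5,v0,v6) [++-] → (-1.12633, -0.5424, 0)–(-1.6488, -0.5424, 0)  len=0.5225
  (v5,v6,v2) [+-+] → (-1.6488, -0.5424, 0)–(-1.12633, -0.5424, 0.48799)  len=0.7149
  (v6,v0,v7) [-+-] → (-1.12633, -0.5424, 0)–(-0.123796, -0.5424, 0)  len=1.0025
  (v6,v7,v2) [--+] → (-0.123796, -0.5424, 1.07181)–(-1.12633, -0.5424, 0.48799)  len=1.1601
  (v7,v0,v8) [-+-] → (-0.123796, -0.5424, 0)–(0.43254, -0.5424, 0)  len=0.5563
  (v7,v8,v2) [--+] → (0.43254, -0.5424, 0.956204)–(-0.123796, -0.5424, 1.07181)  len=0.5682
  (v8,v0,v1) [-++] → (0.43254, -0.5424, 0)–(1.56881, -0.5424, 0)  len=1.1363
  (v8,v1,v2) [-++] → (1.56881, -0.5424, 0)–(0.43254, -0.5424, 0.956204)  len=1.4851

Chained into 1 loop(s):
  loop 1: 8 segments, perimeter = 7.1460
Total perimeter = 7.146


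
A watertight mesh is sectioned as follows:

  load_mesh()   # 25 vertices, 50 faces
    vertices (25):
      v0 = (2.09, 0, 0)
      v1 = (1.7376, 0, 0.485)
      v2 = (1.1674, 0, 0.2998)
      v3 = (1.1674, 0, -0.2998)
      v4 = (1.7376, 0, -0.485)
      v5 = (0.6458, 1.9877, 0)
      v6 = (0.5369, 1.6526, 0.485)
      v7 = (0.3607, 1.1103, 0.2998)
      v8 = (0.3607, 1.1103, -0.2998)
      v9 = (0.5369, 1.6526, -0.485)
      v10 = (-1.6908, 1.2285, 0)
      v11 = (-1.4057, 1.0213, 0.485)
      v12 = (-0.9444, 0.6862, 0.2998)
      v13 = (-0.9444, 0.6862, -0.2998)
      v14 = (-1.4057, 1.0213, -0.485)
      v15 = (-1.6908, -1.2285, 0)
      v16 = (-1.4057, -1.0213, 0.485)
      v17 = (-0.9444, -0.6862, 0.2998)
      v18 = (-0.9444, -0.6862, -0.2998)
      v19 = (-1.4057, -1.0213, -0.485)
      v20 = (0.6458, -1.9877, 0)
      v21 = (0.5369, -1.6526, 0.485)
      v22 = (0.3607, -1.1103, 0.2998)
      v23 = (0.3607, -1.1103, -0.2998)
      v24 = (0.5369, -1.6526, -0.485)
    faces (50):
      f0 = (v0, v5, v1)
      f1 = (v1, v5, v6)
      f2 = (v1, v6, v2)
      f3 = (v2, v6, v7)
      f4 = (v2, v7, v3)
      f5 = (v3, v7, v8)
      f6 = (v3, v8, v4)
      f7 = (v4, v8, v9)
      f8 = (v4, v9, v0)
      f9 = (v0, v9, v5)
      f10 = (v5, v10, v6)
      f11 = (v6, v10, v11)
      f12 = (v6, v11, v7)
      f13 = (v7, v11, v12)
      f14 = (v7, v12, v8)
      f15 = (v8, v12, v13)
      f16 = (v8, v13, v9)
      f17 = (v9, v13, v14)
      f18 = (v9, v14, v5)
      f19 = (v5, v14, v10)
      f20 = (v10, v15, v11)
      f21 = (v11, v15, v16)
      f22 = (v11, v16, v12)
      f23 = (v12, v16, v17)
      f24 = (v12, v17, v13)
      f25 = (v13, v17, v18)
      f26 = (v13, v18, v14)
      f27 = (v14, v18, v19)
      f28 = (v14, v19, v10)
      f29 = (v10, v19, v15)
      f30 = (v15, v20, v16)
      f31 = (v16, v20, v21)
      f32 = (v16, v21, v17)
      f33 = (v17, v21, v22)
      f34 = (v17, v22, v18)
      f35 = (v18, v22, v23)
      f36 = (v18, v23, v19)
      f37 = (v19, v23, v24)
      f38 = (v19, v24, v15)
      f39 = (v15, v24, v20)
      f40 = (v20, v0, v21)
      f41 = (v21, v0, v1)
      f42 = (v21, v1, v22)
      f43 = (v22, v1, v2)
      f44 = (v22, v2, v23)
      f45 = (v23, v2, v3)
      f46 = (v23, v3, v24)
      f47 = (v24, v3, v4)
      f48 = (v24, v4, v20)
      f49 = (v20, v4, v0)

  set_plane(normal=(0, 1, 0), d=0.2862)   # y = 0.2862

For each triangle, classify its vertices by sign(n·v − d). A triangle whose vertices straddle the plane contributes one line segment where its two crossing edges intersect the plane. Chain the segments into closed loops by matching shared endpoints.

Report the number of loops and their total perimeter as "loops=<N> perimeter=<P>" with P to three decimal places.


Straddling triangles (20 of 50):
  (v0,v5,v1) [-+-] → (1.88206, 0.2862, 0)–(1.5804, 0.2862, 0.415167)  len=0.5132
  (v1,v5,v6) [-++] → (1.5804, 0.2862, 0.415167)–(1.52966, 0.2862, 0.485)  len=0.0863
  (v1,v6,v2) [-+-] → (1.52966, 0.2862, 0.485)–(1.05821, 0.2862, 0.331873)  len=0.4957
  (v2,v6,v7) [-++] → (1.05821, 0.2862, 0.331873)–(0.959458, 0.2862, 0.2998)  len=0.1038
  (v2,v7,v3) [-+-] → (0.959458, 0.2862, 0.2998)–(0.959458, 0.2862, -0.145242)  len=0.4450
  (v3,v7,v8) [-++] → (0.959458, 0.2862, -0.145242)–(0.959458, 0.2862, -0.2998)  len=0.1546
  (v3,v8,v4) [-+-] → (0.959458, 0.2862, -0.2998)–(1.38268, 0.2862, -0.437261)  len=0.4450
  (v4,v8,v9) [-++] → (1.38268, 0.2862, -0.437261)–(1.52966, 0.2862, -0.485)  len=0.1545
  (v4,v9,v0) [-+-] → (1.52966, 0.2862, -0.485)–(1.82103, 0.2862, -0.0839931)  len=0.4957
  (v0,v9,v5) [-++] → (1.82103, 0.2862, -0.0839931)–(1.88206, 0.2862, 0)  len=0.1038
  (v10,v15,v11) [+-+] → (-1.6908, 0.2862, 0)–(-1.49885, 0.2862, 0.326531)  len=0.3788
  (v11,v15,v16) [+--] → (-1.49885, 0.2862, 0.326531)–(-1.4057, 0.2862, 0.485)  len=0.1838
  (v11,v16,v12) [+-+] → (-1.4057, 0.2862, 0.485)–(-1.05246, 0.2862, 0.343185)  len=0.3806
  (v12,v16,v17) [+--] → (-1.05246, 0.2862, 0.343185)–(-0.9444, 0.2862, 0.2998)  len=0.1164
  (v12,v17,v13) [+-+] → (-0.9444, 0.2862, 0.2998)–(-0.9444, 0.2862, -0.12504)  len=0.4248
  (v13,v17,v18) [+--] → (-0.9444, 0.2862, -0.12504)–(-0.9444, 0.2862, -0.2998)  len=0.1748
  (v13,v18,v14) [+-+] → (-0.9444, 0.2862, -0.2998)–(-1.2071, 0.2862, -0.405269)  len=0.2831
  (v14,v18,v19) [+--] → (-1.2071, 0.2862, -0.405269)–(-1.4057, 0.2862, -0.485)  len=0.2140
  (v14,v19,v10) [+-+] → (-1.4057, 0.2862, -0.485)–(-1.57139, 0.2862, -0.203136)  len=0.3270
  (v10,v19,v15) [+--] → (-1.57139, 0.2862, -0.203136)–(-1.6908, 0.2862, 0)  len=0.2356

Chained into 2 loop(s):
  loop 1: 10 segments, perimeter = 2.9977
  loop 2: 10 segments, perimeter = 2.7190
Total perimeter = 5.717

loops=2 perimeter=5.717


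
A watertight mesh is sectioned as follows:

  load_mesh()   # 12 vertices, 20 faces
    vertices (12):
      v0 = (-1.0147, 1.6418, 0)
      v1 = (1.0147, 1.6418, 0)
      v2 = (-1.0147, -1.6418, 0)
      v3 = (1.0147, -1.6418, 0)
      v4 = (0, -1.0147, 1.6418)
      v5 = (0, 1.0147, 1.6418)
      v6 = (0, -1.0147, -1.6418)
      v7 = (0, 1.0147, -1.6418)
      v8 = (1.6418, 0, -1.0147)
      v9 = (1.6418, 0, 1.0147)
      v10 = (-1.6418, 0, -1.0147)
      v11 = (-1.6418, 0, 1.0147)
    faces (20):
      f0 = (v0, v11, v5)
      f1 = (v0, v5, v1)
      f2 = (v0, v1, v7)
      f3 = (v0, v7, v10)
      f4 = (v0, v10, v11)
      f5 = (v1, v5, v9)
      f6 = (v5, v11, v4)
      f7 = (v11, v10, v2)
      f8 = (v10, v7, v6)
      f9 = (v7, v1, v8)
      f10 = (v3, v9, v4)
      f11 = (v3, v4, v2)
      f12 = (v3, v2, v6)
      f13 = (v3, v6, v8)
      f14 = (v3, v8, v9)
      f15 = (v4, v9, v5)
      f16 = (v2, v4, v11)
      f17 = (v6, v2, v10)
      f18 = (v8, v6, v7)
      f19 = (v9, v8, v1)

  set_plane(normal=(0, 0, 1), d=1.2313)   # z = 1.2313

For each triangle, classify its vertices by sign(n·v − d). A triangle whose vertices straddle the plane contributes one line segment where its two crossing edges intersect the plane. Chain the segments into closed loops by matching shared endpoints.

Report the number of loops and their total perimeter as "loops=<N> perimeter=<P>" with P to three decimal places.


loops=1 perimeter=7.061

Straddling triangles (8 of 20):
  (v0,v11,v5) [--+] → (-1.07472, 0.350477, 1.2313)–(-0.253706, 1.17149, 1.2313)  len=1.1611
  (v0,v5,v1) [-+-] → (-0.253706, 1.17149, 1.2313)–(0.253706, 1.17149, 1.2313)  len=0.5074
  (v1,v5,v9) [-+-] → (0.253706, 1.17149, 1.2313)–(1.07472, 0.350477, 1.2313)  len=1.1611
  (v5,v11,v4) [+-+] → (-1.07472, 0.350477, 1.2313)–(-1.07472, -0.350477, 1.2313)  len=0.7010
  (v3,v9,v4) [--+] → (1.07472, -0.350477, 1.2313)–(0.253706, -1.17149, 1.2313)  len=1.1611
  (v3,v4,v2) [-+-] → (0.253706, -1.17149, 1.2313)–(-0.253706, -1.17149, 1.2313)  len=0.5074
  (v4,v9,v5) [+-+] → (1.07472, -0.350477, 1.2313)–(1.07472, 0.350477, 1.2313)  len=0.7010
  (v2,v4,v11) [-+-] → (-0.253706, -1.17149, 1.2313)–(-1.07472, -0.350477, 1.2313)  len=1.1611

Chained into 1 loop(s):
  loop 1: 8 segments, perimeter = 7.0611
Total perimeter = 7.061


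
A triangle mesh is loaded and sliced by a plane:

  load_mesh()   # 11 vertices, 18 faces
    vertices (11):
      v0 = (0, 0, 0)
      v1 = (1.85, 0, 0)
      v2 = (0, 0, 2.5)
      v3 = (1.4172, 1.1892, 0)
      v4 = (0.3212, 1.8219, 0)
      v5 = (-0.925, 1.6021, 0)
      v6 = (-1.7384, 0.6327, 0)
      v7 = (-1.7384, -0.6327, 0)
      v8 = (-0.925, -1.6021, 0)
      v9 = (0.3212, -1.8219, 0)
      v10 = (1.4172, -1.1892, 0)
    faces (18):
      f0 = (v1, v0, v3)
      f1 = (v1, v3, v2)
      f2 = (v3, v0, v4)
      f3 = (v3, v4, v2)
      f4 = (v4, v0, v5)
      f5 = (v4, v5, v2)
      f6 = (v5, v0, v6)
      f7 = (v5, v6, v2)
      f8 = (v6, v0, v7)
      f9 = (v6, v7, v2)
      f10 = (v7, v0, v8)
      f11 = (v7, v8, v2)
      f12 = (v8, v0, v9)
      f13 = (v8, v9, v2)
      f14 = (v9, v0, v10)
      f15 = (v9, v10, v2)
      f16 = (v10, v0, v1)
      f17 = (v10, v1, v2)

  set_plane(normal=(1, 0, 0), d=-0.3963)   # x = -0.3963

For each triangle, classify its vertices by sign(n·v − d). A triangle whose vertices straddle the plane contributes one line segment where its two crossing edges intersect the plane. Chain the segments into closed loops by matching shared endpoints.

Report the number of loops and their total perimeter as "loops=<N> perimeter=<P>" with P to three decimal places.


Straddling triangles (10 of 18):
  (v4,v0,v5) [++-] → (-0.3963, 0.686392, 0)–(-0.3963, 1.69535, 0)  len=1.0090
  (v4,v5,v2) [+-+] → (-0.3963, 1.69535, 0)–(-0.3963, 0.686392, 1.42892)  len=1.7492
  (v5,v0,v6) [-+-] → (-0.3963, 0.686392, 0)–(-0.3963, 0.144236, 0)  len=0.5422
  (v5,v6,v2) [--+] → (-0.3963, 0.144236, 1.93008)–(-0.3963, 0.686392, 1.42892)  len=0.7383
  (v6,v0,v7) [-+-] → (-0.3963, 0.144236, 0)–(-0.3963, -0.144236, 0)  len=0.2885
  (v6,v7,v2) [--+] → (-0.3963, -0.144236, 1.93008)–(-0.3963, 0.144236, 1.93008)  len=0.2885
  (v7,v0,v8) [-+-] → (-0.3963, -0.144236, 0)–(-0.3963, -0.686392, 0)  len=0.5422
  (v7,v8,v2) [--+] → (-0.3963, -0.686392, 1.42892)–(-0.3963, -0.144236, 1.93008)  len=0.7383
  (v8,v0,v9) [-++] → (-0.3963, -0.686392, 0)–(-0.3963, -1.69535, 0)  len=1.0090
  (v8,v9,v2) [-++] → (-0.3963, -1.69535, 0)–(-0.3963, -0.686392, 1.42892)  len=1.7492

Chained into 1 loop(s):
  loop 1: 10 segments, perimeter = 8.6542
Total perimeter = 8.654

loops=1 perimeter=8.654


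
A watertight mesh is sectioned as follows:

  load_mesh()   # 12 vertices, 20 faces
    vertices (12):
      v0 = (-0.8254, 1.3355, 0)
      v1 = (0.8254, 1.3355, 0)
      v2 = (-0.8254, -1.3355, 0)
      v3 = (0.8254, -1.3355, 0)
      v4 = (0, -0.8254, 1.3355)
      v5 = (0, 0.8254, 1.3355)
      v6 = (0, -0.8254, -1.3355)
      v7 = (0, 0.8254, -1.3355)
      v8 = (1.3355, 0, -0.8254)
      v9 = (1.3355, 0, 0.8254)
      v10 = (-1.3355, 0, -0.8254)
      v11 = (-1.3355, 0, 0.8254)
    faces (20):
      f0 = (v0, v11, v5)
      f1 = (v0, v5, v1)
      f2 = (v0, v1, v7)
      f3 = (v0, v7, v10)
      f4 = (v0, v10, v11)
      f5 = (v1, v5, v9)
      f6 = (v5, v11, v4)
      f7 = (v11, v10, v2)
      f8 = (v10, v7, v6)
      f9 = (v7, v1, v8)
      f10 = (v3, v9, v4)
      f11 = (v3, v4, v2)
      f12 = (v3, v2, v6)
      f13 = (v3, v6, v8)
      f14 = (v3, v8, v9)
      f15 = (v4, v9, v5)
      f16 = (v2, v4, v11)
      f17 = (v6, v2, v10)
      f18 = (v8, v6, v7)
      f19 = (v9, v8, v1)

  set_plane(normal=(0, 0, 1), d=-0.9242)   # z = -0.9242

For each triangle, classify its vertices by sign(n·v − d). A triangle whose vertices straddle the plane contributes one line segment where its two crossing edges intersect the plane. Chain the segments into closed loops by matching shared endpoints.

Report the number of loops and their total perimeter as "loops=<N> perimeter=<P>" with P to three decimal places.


Straddling triangles (8 of 20):
  (v0,v1,v7) [++-] → (0.254202, 0.982498, -0.9242)–(-0.254202, 0.982498, -0.9242)  len=0.5084
  (v0,v7,v10) [+-+] → (-0.254202, 0.982498, -0.9242)–(-1.07683, 0.15987, -0.9242)  len=1.1634
  (v10,v7,v6) [+--] → (-1.07683, 0.15987, -0.9242)–(-1.07683, -0.15987, -0.9242)  len=0.3197
  (v7,v1,v8) [-++] → (0.254202, 0.982498, -0.9242)–(1.07683, 0.15987, -0.9242)  len=1.1634
  (v3,v2,v6) [++-] → (-0.254202, -0.982498, -0.9242)–(0.254202, -0.982498, -0.9242)  len=0.5084
  (v3,v6,v8) [+-+] → (0.254202, -0.982498, -0.9242)–(1.07683, -0.15987, -0.9242)  len=1.1634
  (v6,v2,v10) [-++] → (-0.254202, -0.982498, -0.9242)–(-1.07683, -0.15987, -0.9242)  len=1.1634
  (v8,v6,v7) [+--] → (1.07683, -0.15987, -0.9242)–(1.07683, 0.15987, -0.9242)  len=0.3197

Chained into 1 loop(s):
  loop 1: 8 segments, perimeter = 6.3098
Total perimeter = 6.310

loops=1 perimeter=6.310


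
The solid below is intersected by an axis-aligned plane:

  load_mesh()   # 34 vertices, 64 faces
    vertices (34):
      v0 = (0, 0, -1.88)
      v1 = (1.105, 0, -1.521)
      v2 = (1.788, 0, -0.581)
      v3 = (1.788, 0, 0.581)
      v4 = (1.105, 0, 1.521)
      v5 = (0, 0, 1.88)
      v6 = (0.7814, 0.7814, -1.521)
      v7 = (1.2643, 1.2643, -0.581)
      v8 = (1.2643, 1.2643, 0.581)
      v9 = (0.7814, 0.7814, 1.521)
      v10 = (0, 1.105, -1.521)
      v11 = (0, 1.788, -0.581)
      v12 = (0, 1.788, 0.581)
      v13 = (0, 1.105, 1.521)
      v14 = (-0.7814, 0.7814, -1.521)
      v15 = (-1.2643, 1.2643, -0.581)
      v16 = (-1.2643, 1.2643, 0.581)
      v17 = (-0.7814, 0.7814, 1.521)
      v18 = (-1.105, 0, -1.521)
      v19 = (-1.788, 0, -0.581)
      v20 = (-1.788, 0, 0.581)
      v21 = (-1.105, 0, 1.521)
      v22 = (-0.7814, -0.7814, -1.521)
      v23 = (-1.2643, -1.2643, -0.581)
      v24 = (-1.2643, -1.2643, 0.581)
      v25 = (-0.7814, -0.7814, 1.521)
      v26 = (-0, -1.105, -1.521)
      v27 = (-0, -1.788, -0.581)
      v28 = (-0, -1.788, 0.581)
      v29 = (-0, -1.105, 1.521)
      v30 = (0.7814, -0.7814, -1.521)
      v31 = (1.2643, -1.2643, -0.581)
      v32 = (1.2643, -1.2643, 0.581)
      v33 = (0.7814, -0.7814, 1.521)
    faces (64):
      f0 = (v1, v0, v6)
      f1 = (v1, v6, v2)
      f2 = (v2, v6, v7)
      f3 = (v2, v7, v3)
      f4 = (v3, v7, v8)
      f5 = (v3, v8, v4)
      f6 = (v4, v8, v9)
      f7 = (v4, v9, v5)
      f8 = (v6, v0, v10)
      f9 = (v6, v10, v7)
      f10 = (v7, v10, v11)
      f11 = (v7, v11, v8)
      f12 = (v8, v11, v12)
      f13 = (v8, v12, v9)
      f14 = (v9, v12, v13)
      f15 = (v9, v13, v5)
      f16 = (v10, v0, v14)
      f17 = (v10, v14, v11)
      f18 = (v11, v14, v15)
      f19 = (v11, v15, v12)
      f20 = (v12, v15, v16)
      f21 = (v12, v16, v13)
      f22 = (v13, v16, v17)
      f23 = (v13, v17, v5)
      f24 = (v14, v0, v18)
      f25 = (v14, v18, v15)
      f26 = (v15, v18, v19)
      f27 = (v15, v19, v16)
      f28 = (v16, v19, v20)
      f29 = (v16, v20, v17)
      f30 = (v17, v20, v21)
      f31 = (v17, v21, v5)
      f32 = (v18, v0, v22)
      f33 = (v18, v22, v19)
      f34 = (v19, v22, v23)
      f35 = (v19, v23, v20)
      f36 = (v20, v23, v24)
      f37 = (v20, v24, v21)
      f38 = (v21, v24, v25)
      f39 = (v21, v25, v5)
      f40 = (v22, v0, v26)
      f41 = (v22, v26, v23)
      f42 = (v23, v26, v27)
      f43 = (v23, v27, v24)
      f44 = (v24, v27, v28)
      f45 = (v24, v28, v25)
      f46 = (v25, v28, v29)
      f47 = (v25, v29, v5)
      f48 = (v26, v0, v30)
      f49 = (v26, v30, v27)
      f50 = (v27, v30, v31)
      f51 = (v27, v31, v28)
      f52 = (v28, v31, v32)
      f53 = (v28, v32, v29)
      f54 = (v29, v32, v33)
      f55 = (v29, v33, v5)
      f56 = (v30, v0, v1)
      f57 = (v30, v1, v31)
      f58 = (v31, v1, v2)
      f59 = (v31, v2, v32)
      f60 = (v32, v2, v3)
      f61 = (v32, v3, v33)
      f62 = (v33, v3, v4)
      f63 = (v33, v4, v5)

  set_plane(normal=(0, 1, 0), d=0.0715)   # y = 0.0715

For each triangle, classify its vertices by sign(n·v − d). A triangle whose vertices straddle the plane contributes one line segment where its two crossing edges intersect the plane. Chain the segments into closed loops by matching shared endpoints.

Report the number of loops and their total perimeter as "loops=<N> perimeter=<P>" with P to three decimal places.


loops=1 perimeter=11.482

Straddling triangles (20 of 64):
  (v1,v0,v6) [--+] → (0.0715, 0.0715, -1.84715)–(1.07539, 0.0715, -1.521)  len=1.0555
  (v1,v6,v2) [-+-] → (1.07539, 0.0715, -1.521)–(1.69589, 0.0715, -0.667012)  len=1.0556
  (v2,v6,v7) [-++] → (1.69589, 0.0715, -0.667012)–(1.75838, 0.0715, -0.581)  len=0.1063
  (v2,v7,v3) [-+-] → (1.75838, 0.0715, -0.581)–(1.75838, 0.0715, 0.515285)  len=1.0963
  (v3,v7,v8) [-++] → (1.75838, 0.0715, 0.515285)–(1.75838, 0.0715, 0.581)  len=0.0657
  (v3,v8,v4) [-+-] → (1.75838, 0.0715, 0.581)–(1.11401, 0.0715, 1.46784)  len=1.0962
  (v4,v8,v9) [-++] → (1.11401, 0.0715, 1.46784)–(1.07539, 0.0715, 1.521)  len=0.0657
  (v4,v9,v5) [-+-] → (1.07539, 0.0715, 1.521)–(0.0715, 0.0715, 1.84715)  len=1.0555
  (v6,v0,v10) [+-+] → (0.0715, 0.0715, -1.84715)–(0, 0.0715, -1.85677)  len=0.0721
  (v9,v13,v5) [++-] → (0, 0.0715, 1.85677)–(0.0715, 0.0715, 1.84715)  len=0.0721
  (v10,v0,v14) [+-+] → (0, 0.0715, -1.85677)–(-0.0715, 0.0715, -1.84715)  len=0.0721
  (v13,v17,v5) [++-] → (-0.0715, 0.0715, 1.84715)–(0, 0.0715, 1.85677)  len=0.0721
  (v14,v0,v18) [+--] → (-0.0715, 0.0715, -1.84715)–(-1.07539, 0.0715, -1.521)  len=1.0555
  (v14,v18,v15) [+-+] → (-1.07539, 0.0715, -1.521)–(-1.11401, 0.0715, -1.46784)  len=0.0657
  (v15,v18,v19) [+--] → (-1.11401, 0.0715, -1.46784)–(-1.75838, 0.0715, -0.581)  len=1.0962
  (v15,v19,v16) [+-+] → (-1.75838, 0.0715, -0.581)–(-1.75838, 0.0715, -0.515285)  len=0.0657
  (v16,v19,v20) [+--] → (-1.75838, 0.0715, -0.515285)–(-1.75838, 0.0715, 0.581)  len=1.0963
  (v16,v20,v17) [+-+] → (-1.75838, 0.0715, 0.581)–(-1.69589, 0.0715, 0.667012)  len=0.1063
  (v17,v20,v21) [+--] → (-1.69589, 0.0715, 0.667012)–(-1.07539, 0.0715, 1.521)  len=1.0556
  (v17,v21,v5) [+--] → (-1.07539, 0.0715, 1.521)–(-0.0715, 0.0715, 1.84715)  len=1.0555

Chained into 1 loop(s):
  loop 1: 20 segments, perimeter = 11.4825
Total perimeter = 11.482
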